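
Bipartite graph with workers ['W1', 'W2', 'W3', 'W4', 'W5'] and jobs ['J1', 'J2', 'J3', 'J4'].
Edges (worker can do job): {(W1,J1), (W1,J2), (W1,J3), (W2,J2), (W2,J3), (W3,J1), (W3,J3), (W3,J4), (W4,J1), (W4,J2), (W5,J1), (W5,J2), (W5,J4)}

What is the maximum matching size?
Maximum matching size = 4

Maximum matching: {(W1,J3), (W3,J4), (W4,J2), (W5,J1)}
Size: 4

This assigns 4 workers to 4 distinct jobs.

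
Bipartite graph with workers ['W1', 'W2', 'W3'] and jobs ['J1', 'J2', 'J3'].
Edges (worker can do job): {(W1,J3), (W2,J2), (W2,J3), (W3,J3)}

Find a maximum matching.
Matching: {(W2,J2), (W3,J3)}

Maximum matching (size 2):
  W2 → J2
  W3 → J3

Each worker is assigned to at most one job, and each job to at most one worker.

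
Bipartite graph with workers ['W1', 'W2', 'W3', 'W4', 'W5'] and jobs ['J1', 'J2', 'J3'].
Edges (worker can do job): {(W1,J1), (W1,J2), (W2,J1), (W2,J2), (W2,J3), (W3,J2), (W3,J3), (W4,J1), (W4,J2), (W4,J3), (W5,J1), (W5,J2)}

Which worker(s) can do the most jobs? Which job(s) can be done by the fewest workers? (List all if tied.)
Most versatile: W2, W4 (3 jobs); Least covered: J3 (3 workers)

Worker degrees (jobs they can do): W1:2, W2:3, W3:2, W4:3, W5:2
Job degrees (workers who can do it): J1:4, J2:5, J3:3

Maximum worker degree is 3, achieved by: W2, W4
Minimum job degree is 3, achieved by: J3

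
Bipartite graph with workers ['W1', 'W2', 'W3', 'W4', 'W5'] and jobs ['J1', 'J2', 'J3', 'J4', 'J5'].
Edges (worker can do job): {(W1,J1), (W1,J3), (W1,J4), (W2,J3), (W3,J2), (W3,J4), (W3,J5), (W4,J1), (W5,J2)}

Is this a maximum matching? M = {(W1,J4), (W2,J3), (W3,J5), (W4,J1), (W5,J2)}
Yes, size 5 is maximum

Proposed matching has size 5.
Maximum matching size for this graph: 5.

This is a maximum matching.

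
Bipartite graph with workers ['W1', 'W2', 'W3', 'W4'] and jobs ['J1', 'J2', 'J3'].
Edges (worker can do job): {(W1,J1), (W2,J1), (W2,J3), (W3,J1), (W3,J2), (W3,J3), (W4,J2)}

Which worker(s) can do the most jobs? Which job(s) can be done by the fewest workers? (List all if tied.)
Most versatile: W3 (3 jobs); Least covered: J2, J3 (2 workers)

Worker degrees (jobs they can do): W1:1, W2:2, W3:3, W4:1
Job degrees (workers who can do it): J1:3, J2:2, J3:2

Maximum worker degree is 3, achieved by: W3
Minimum job degree is 2, achieved by: J2, J3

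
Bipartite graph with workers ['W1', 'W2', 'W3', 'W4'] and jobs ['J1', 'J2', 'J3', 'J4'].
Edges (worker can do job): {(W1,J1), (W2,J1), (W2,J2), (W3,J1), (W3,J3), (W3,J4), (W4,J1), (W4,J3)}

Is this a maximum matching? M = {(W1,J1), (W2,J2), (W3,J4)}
No, size 3 is not maximum

Proposed matching has size 3.
Maximum matching size for this graph: 4.

This is NOT maximum - can be improved to size 4.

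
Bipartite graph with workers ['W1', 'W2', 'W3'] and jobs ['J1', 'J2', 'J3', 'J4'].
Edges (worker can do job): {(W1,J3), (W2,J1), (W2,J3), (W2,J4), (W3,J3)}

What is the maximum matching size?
Maximum matching size = 2

Maximum matching: {(W2,J1), (W3,J3)}
Size: 2

This assigns 2 workers to 2 distinct jobs.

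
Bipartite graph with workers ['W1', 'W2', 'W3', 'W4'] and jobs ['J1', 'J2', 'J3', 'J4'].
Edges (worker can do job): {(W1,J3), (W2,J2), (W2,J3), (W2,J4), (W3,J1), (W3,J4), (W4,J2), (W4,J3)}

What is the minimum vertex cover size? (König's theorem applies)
Minimum vertex cover size = 4

By König's theorem: in bipartite graphs,
min vertex cover = max matching = 4

Maximum matching has size 4, so minimum vertex cover also has size 4.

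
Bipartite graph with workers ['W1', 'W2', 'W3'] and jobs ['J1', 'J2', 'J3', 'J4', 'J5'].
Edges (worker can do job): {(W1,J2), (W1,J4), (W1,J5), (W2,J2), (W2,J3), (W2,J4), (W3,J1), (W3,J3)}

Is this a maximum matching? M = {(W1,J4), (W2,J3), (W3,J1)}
Yes, size 3 is maximum

Proposed matching has size 3.
Maximum matching size for this graph: 3.

This is a maximum matching.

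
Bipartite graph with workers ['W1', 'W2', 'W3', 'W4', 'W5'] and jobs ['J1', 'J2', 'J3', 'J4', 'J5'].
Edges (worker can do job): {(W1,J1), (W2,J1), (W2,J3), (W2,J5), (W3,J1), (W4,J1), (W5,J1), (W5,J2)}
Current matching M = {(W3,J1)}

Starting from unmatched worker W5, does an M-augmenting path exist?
Yes: W5 → J2

An M-augmenting path alternates non-matching / matching edges, starting and ending at unmatched vertices.
Path: W5 → J2
(J2 is unmatched in M, so the path is augmenting.)
Flipping edges along this path would increase |M| from 1 to 2.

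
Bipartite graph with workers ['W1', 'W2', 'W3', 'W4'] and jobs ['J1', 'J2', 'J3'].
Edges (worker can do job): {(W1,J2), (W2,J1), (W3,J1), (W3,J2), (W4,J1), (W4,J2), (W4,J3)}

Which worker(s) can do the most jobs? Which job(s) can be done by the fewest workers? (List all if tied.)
Most versatile: W4 (3 jobs); Least covered: J3 (1 workers)

Worker degrees (jobs they can do): W1:1, W2:1, W3:2, W4:3
Job degrees (workers who can do it): J1:3, J2:3, J3:1

Maximum worker degree is 3, achieved by: W4
Minimum job degree is 1, achieved by: J3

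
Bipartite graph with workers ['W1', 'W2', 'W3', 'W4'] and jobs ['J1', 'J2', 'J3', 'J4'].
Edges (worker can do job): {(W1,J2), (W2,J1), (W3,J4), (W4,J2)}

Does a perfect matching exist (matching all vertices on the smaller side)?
No, maximum matching has size 3 < 4

Maximum matching has size 3, need 4 for perfect matching.
Unmatched workers: ['W1']
Unmatched jobs: ['J3']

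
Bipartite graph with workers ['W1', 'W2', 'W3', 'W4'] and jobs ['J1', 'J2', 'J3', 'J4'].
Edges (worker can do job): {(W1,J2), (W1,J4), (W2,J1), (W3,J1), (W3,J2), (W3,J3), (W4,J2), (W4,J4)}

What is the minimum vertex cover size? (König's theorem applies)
Minimum vertex cover size = 4

By König's theorem: in bipartite graphs,
min vertex cover = max matching = 4

Maximum matching has size 4, so minimum vertex cover also has size 4.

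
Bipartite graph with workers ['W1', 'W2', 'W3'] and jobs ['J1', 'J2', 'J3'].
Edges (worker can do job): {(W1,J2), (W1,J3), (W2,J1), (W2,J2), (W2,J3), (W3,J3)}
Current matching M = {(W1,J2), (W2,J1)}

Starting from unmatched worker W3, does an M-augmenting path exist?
Yes: W3 → J3

An M-augmenting path alternates non-matching / matching edges, starting and ending at unmatched vertices.
Path: W3 → J3
(J3 is unmatched in M, so the path is augmenting.)
Flipping edges along this path would increase |M| from 2 to 3.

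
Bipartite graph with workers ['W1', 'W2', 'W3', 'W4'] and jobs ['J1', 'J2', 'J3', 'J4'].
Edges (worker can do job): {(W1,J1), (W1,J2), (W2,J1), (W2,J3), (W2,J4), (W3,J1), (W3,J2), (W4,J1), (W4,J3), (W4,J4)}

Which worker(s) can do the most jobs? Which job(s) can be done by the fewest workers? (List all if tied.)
Most versatile: W2, W4 (3 jobs); Least covered: J2, J3, J4 (2 workers)

Worker degrees (jobs they can do): W1:2, W2:3, W3:2, W4:3
Job degrees (workers who can do it): J1:4, J2:2, J3:2, J4:2

Maximum worker degree is 3, achieved by: W2, W4
Minimum job degree is 2, achieved by: J2, J3, J4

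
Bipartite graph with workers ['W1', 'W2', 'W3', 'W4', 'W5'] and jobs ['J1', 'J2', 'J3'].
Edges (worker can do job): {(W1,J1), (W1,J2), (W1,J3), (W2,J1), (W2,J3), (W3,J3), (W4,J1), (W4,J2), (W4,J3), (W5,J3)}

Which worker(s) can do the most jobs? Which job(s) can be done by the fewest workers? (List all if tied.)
Most versatile: W1, W4 (3 jobs); Least covered: J2 (2 workers)

Worker degrees (jobs they can do): W1:3, W2:2, W3:1, W4:3, W5:1
Job degrees (workers who can do it): J1:3, J2:2, J3:5

Maximum worker degree is 3, achieved by: W1, W4
Minimum job degree is 2, achieved by: J2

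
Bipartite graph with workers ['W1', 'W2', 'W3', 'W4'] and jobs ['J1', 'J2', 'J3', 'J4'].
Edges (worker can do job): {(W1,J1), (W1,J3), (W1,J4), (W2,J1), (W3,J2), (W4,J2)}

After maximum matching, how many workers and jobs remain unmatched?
Unmatched: 1 workers, 1 jobs

Maximum matching size: 3
Workers: 4 total, 3 matched, 1 unmatched
Jobs: 4 total, 3 matched, 1 unmatched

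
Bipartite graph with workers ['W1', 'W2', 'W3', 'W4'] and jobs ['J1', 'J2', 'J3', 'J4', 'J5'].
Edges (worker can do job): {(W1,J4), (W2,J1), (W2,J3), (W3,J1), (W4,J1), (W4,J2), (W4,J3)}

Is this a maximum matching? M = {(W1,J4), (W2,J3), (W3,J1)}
No, size 3 is not maximum

Proposed matching has size 3.
Maximum matching size for this graph: 4.

This is NOT maximum - can be improved to size 4.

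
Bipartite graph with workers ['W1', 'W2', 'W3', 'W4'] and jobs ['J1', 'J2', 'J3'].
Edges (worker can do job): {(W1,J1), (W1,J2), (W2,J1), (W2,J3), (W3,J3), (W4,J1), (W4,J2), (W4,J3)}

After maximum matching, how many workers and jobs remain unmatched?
Unmatched: 1 workers, 0 jobs

Maximum matching size: 3
Workers: 4 total, 3 matched, 1 unmatched
Jobs: 3 total, 3 matched, 0 unmatched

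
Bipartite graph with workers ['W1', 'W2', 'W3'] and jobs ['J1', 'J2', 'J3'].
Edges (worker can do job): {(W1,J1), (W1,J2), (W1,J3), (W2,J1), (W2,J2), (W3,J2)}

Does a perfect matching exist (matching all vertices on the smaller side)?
Yes, perfect matching exists (size 3)

Perfect matching: {(W1,J3), (W2,J1), (W3,J2)}
All 3 vertices on the smaller side are matched.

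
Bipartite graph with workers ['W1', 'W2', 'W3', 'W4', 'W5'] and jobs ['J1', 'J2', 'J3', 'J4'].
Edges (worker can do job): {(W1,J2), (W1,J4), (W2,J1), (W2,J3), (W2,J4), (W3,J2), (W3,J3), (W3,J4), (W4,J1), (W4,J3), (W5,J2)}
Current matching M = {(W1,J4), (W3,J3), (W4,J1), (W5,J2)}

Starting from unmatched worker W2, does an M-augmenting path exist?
No augmenting path from W2

Alternating search from W2 reaches jobs: {J1, J2, J3, J4}.
Every reachable job is already matched in M, and following those matched edges back to workers exposes no further unvisited jobs.
No M-augmenting path from W2 exists.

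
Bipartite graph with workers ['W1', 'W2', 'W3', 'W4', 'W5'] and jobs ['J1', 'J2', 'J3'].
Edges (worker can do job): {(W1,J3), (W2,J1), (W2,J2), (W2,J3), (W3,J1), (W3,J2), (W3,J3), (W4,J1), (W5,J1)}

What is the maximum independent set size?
Maximum independent set = 5

By König's theorem:
- Min vertex cover = Max matching = 3
- Max independent set = Total vertices - Min vertex cover
- Max independent set = 8 - 3 = 5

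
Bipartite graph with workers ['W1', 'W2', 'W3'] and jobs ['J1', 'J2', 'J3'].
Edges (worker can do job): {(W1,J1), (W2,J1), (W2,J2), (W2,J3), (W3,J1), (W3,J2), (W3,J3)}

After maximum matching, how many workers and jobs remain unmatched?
Unmatched: 0 workers, 0 jobs

Maximum matching size: 3
Workers: 3 total, 3 matched, 0 unmatched
Jobs: 3 total, 3 matched, 0 unmatched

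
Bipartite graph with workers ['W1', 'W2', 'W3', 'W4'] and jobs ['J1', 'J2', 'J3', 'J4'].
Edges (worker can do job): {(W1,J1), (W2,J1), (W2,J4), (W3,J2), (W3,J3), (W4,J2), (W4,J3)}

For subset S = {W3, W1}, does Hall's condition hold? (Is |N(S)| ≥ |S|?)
Yes: |N(S)| = 3, |S| = 2

Subset S = {W3, W1}
Neighbors N(S) = {J1, J2, J3}

|N(S)| = 3, |S| = 2
Hall's condition: |N(S)| ≥ |S| is satisfied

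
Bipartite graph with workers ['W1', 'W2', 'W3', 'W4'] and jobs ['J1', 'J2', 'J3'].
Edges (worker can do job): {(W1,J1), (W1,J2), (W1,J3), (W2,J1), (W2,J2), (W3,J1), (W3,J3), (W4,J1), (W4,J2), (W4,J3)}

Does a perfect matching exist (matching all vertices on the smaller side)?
Yes, perfect matching exists (size 3)

Perfect matching: {(W1,J2), (W3,J1), (W4,J3)}
All 3 vertices on the smaller side are matched.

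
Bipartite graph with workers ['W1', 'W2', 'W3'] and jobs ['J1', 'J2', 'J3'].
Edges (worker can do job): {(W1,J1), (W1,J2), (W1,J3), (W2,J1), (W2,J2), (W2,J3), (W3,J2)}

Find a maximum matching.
Matching: {(W1,J1), (W2,J3), (W3,J2)}

Maximum matching (size 3):
  W1 → J1
  W2 → J3
  W3 → J2

Each worker is assigned to at most one job, and each job to at most one worker.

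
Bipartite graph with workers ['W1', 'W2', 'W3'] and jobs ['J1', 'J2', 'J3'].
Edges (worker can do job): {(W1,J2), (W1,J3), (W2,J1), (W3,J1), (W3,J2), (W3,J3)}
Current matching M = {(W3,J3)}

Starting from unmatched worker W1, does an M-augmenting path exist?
Yes: W1 → J3 → W3 → J1

An M-augmenting path alternates non-matching / matching edges, starting and ending at unmatched vertices.
Path: W1 → J3 → W3 → J1
(J1 is unmatched in M, so the path is augmenting.)
Flipping edges along this path would increase |M| from 1 to 2.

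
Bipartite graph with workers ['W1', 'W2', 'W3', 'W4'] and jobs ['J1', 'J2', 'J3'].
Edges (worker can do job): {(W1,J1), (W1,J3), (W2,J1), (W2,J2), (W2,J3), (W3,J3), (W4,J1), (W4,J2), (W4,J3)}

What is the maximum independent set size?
Maximum independent set = 4

By König's theorem:
- Min vertex cover = Max matching = 3
- Max independent set = Total vertices - Min vertex cover
- Max independent set = 7 - 3 = 4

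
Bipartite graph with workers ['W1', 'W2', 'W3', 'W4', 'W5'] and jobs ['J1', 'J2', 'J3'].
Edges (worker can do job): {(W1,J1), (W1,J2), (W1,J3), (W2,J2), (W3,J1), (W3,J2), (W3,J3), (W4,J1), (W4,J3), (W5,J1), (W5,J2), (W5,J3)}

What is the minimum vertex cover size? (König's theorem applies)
Minimum vertex cover size = 3

By König's theorem: in bipartite graphs,
min vertex cover = max matching = 3

Maximum matching has size 3, so minimum vertex cover also has size 3.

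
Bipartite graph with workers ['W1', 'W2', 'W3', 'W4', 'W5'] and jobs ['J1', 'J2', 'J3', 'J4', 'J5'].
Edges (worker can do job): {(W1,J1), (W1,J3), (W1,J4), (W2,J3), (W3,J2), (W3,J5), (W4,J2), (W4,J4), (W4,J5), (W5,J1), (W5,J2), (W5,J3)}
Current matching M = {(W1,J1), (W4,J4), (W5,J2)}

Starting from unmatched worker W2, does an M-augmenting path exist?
Yes: W2 → J3

An M-augmenting path alternates non-matching / matching edges, starting and ending at unmatched vertices.
Path: W2 → J3
(J3 is unmatched in M, so the path is augmenting.)
Flipping edges along this path would increase |M| from 3 to 4.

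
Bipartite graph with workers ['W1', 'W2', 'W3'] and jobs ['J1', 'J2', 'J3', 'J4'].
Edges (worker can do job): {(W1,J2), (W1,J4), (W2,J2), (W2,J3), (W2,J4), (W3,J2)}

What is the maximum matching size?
Maximum matching size = 3

Maximum matching: {(W1,J4), (W2,J3), (W3,J2)}
Size: 3

This assigns 3 workers to 3 distinct jobs.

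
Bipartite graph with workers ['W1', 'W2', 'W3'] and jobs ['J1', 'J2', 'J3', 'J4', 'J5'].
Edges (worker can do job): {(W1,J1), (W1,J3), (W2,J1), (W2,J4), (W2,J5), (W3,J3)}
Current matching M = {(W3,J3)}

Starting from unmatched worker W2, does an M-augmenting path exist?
Yes: W2 → J1

An M-augmenting path alternates non-matching / matching edges, starting and ending at unmatched vertices.
Path: W2 → J1
(J1 is unmatched in M, so the path is augmenting.)
Flipping edges along this path would increase |M| from 1 to 2.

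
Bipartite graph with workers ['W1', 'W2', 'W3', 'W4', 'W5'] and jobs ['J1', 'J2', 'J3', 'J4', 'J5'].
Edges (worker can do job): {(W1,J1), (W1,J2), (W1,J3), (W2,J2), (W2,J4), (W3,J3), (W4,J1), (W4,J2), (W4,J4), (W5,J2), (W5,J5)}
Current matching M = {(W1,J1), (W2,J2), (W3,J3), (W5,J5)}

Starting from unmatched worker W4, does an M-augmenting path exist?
Yes: W4 → J4

An M-augmenting path alternates non-matching / matching edges, starting and ending at unmatched vertices.
Path: W4 → J4
(J4 is unmatched in M, so the path is augmenting.)
Flipping edges along this path would increase |M| from 4 to 5.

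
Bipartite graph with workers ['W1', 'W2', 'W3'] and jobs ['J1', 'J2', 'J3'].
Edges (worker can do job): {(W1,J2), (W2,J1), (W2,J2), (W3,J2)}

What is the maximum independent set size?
Maximum independent set = 4

By König's theorem:
- Min vertex cover = Max matching = 2
- Max independent set = Total vertices - Min vertex cover
- Max independent set = 6 - 2 = 4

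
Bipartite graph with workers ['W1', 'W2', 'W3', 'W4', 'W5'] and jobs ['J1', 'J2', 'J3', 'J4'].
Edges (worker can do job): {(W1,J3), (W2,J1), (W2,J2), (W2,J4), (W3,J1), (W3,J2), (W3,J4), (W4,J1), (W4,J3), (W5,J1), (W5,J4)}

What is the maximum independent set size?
Maximum independent set = 5

By König's theorem:
- Min vertex cover = Max matching = 4
- Max independent set = Total vertices - Min vertex cover
- Max independent set = 9 - 4 = 5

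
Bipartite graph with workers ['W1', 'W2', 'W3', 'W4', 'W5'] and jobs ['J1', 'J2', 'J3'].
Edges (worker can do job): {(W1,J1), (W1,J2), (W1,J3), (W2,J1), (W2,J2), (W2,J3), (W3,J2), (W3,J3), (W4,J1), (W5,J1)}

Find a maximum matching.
Matching: {(W1,J3), (W3,J2), (W5,J1)}

Maximum matching (size 3):
  W1 → J3
  W3 → J2
  W5 → J1

Each worker is assigned to at most one job, and each job to at most one worker.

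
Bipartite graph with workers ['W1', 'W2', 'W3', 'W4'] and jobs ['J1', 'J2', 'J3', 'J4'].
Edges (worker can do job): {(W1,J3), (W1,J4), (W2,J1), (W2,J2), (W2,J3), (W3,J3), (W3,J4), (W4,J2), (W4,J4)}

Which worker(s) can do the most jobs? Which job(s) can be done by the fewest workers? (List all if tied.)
Most versatile: W2 (3 jobs); Least covered: J1 (1 workers)

Worker degrees (jobs they can do): W1:2, W2:3, W3:2, W4:2
Job degrees (workers who can do it): J1:1, J2:2, J3:3, J4:3

Maximum worker degree is 3, achieved by: W2
Minimum job degree is 1, achieved by: J1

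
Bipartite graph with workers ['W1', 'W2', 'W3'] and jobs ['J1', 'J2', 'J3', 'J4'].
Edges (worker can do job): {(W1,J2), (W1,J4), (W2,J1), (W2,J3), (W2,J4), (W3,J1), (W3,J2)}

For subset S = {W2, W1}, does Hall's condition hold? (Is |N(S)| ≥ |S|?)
Yes: |N(S)| = 4, |S| = 2

Subset S = {W2, W1}
Neighbors N(S) = {J1, J2, J3, J4}

|N(S)| = 4, |S| = 2
Hall's condition: |N(S)| ≥ |S| is satisfied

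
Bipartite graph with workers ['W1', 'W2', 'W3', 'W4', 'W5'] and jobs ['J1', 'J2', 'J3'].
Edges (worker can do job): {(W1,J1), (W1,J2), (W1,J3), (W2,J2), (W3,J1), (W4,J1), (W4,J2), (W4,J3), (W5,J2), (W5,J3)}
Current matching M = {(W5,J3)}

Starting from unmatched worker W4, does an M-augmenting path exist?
Yes: W4 → J2

An M-augmenting path alternates non-matching / matching edges, starting and ending at unmatched vertices.
Path: W4 → J2
(J2 is unmatched in M, so the path is augmenting.)
Flipping edges along this path would increase |M| from 1 to 2.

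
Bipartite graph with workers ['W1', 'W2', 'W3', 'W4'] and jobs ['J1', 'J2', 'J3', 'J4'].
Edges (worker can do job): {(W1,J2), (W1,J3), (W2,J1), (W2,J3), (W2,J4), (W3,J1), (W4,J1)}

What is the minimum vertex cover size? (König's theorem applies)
Minimum vertex cover size = 3

By König's theorem: in bipartite graphs,
min vertex cover = max matching = 3

Maximum matching has size 3, so minimum vertex cover also has size 3.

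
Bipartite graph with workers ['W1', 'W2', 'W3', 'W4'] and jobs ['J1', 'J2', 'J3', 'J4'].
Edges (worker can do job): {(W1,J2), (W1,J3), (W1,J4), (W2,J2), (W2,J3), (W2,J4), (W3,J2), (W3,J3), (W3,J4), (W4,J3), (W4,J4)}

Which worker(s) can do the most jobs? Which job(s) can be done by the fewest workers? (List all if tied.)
Most versatile: W1, W2, W3 (3 jobs); Least covered: J1 (0 workers)

Worker degrees (jobs they can do): W1:3, W2:3, W3:3, W4:2
Job degrees (workers who can do it): J1:0, J2:3, J3:4, J4:4

Maximum worker degree is 3, achieved by: W1, W2, W3
Minimum job degree is 0, achieved by: J1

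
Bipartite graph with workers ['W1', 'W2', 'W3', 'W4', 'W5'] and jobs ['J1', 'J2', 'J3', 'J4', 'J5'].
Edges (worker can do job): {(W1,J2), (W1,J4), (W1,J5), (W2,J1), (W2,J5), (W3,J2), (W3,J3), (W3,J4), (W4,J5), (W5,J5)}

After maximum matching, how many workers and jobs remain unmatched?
Unmatched: 1 workers, 1 jobs

Maximum matching size: 4
Workers: 5 total, 4 matched, 1 unmatched
Jobs: 5 total, 4 matched, 1 unmatched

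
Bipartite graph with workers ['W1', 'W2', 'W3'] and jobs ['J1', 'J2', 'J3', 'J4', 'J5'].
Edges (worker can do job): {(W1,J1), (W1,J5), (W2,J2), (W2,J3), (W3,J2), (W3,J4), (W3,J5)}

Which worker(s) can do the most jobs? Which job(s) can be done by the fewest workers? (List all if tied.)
Most versatile: W3 (3 jobs); Least covered: J1, J3, J4 (1 workers)

Worker degrees (jobs they can do): W1:2, W2:2, W3:3
Job degrees (workers who can do it): J1:1, J2:2, J3:1, J4:1, J5:2

Maximum worker degree is 3, achieved by: W3
Minimum job degree is 1, achieved by: J1, J3, J4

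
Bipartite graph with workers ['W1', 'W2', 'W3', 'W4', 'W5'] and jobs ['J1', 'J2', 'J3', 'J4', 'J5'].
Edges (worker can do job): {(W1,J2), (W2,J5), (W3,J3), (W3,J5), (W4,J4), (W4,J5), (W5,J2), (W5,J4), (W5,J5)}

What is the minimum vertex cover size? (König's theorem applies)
Minimum vertex cover size = 4

By König's theorem: in bipartite graphs,
min vertex cover = max matching = 4

Maximum matching has size 4, so minimum vertex cover also has size 4.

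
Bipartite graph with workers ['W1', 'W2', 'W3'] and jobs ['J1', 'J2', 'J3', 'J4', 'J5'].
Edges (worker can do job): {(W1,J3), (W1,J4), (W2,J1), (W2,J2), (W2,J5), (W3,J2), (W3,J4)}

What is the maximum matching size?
Maximum matching size = 3

Maximum matching: {(W1,J3), (W2,J1), (W3,J4)}
Size: 3

This assigns 3 workers to 3 distinct jobs.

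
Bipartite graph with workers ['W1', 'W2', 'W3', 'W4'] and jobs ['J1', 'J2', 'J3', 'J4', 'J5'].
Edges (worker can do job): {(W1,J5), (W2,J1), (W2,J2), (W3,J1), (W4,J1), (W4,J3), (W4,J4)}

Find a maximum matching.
Matching: {(W1,J5), (W2,J2), (W3,J1), (W4,J4)}

Maximum matching (size 4):
  W1 → J5
  W2 → J2
  W3 → J1
  W4 → J4

Each worker is assigned to at most one job, and each job to at most one worker.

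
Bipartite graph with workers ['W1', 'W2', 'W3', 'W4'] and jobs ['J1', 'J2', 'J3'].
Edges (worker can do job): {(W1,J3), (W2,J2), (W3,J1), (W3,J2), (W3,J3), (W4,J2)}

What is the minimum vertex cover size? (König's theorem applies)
Minimum vertex cover size = 3

By König's theorem: in bipartite graphs,
min vertex cover = max matching = 3

Maximum matching has size 3, so minimum vertex cover also has size 3.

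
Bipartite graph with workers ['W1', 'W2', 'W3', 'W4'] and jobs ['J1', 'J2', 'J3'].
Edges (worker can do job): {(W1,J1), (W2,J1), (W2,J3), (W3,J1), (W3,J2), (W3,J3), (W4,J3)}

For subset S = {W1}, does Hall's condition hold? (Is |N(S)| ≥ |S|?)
Yes: |N(S)| = 1, |S| = 1

Subset S = {W1}
Neighbors N(S) = {J1}

|N(S)| = 1, |S| = 1
Hall's condition: |N(S)| ≥ |S| is satisfied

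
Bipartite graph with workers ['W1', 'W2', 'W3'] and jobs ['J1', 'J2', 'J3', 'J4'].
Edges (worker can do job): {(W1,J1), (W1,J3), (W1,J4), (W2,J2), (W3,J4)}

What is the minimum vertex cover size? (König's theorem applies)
Minimum vertex cover size = 3

By König's theorem: in bipartite graphs,
min vertex cover = max matching = 3

Maximum matching has size 3, so minimum vertex cover also has size 3.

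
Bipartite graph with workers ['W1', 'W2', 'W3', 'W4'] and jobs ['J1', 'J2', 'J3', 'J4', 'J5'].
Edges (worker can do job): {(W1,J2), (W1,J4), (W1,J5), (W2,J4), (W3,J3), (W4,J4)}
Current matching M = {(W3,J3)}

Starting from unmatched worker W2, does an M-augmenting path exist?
Yes: W2 → J4

An M-augmenting path alternates non-matching / matching edges, starting and ending at unmatched vertices.
Path: W2 → J4
(J4 is unmatched in M, so the path is augmenting.)
Flipping edges along this path would increase |M| from 1 to 2.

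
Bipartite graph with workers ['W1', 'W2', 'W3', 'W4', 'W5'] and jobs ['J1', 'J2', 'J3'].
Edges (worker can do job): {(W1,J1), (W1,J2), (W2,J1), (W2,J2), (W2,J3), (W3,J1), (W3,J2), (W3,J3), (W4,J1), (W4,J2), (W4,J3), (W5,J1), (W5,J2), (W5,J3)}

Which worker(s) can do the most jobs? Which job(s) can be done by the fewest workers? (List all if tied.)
Most versatile: W2, W3, W4, W5 (3 jobs); Least covered: J3 (4 workers)

Worker degrees (jobs they can do): W1:2, W2:3, W3:3, W4:3, W5:3
Job degrees (workers who can do it): J1:5, J2:5, J3:4

Maximum worker degree is 3, achieved by: W2, W3, W4, W5
Minimum job degree is 4, achieved by: J3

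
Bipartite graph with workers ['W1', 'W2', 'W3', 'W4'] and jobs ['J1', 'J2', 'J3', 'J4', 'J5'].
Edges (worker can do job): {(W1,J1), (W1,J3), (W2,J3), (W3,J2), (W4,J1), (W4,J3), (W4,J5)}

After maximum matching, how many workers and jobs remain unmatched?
Unmatched: 0 workers, 1 jobs

Maximum matching size: 4
Workers: 4 total, 4 matched, 0 unmatched
Jobs: 5 total, 4 matched, 1 unmatched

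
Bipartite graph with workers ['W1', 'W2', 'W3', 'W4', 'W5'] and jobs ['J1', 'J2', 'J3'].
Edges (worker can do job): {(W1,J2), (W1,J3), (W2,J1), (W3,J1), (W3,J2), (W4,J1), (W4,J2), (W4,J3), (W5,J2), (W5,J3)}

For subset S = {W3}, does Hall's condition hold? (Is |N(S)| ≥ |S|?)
Yes: |N(S)| = 2, |S| = 1

Subset S = {W3}
Neighbors N(S) = {J1, J2}

|N(S)| = 2, |S| = 1
Hall's condition: |N(S)| ≥ |S| is satisfied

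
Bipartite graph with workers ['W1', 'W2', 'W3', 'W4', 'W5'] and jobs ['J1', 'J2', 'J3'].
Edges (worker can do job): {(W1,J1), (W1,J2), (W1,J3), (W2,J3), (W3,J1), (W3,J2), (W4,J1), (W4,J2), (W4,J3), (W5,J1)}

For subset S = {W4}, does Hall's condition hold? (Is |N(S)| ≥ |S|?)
Yes: |N(S)| = 3, |S| = 1

Subset S = {W4}
Neighbors N(S) = {J1, J2, J3}

|N(S)| = 3, |S| = 1
Hall's condition: |N(S)| ≥ |S| is satisfied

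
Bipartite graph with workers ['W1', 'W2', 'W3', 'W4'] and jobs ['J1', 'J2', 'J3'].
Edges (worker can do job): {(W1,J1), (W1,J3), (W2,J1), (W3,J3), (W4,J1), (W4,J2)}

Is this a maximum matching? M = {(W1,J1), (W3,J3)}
No, size 2 is not maximum

Proposed matching has size 2.
Maximum matching size for this graph: 3.

This is NOT maximum - can be improved to size 3.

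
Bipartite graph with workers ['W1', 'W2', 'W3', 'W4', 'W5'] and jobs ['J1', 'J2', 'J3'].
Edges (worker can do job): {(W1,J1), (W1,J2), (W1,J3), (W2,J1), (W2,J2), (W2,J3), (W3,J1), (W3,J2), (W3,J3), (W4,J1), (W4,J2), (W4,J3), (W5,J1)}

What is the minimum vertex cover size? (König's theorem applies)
Minimum vertex cover size = 3

By König's theorem: in bipartite graphs,
min vertex cover = max matching = 3

Maximum matching has size 3, so minimum vertex cover also has size 3.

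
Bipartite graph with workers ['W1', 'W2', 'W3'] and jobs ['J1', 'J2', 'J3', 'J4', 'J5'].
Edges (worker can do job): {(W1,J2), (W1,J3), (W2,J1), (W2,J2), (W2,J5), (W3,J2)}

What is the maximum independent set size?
Maximum independent set = 5

By König's theorem:
- Min vertex cover = Max matching = 3
- Max independent set = Total vertices - Min vertex cover
- Max independent set = 8 - 3 = 5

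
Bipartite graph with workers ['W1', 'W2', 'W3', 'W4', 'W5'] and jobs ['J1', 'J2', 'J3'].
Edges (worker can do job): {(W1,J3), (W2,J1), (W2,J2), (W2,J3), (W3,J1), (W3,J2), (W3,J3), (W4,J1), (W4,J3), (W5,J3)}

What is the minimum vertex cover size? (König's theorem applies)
Minimum vertex cover size = 3

By König's theorem: in bipartite graphs,
min vertex cover = max matching = 3

Maximum matching has size 3, so minimum vertex cover also has size 3.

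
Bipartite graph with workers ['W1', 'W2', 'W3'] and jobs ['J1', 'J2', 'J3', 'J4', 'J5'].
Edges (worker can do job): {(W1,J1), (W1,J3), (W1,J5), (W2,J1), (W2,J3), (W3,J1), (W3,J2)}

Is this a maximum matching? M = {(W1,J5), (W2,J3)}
No, size 2 is not maximum

Proposed matching has size 2.
Maximum matching size for this graph: 3.

This is NOT maximum - can be improved to size 3.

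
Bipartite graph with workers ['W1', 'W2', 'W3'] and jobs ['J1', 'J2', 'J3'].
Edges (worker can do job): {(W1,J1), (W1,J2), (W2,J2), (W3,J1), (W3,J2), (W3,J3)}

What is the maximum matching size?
Maximum matching size = 3

Maximum matching: {(W1,J1), (W2,J2), (W3,J3)}
Size: 3

This assigns 3 workers to 3 distinct jobs.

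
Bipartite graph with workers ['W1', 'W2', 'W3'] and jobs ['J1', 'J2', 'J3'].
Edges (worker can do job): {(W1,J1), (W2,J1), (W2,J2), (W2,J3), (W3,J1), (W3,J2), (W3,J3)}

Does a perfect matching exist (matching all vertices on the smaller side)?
Yes, perfect matching exists (size 3)

Perfect matching: {(W1,J1), (W2,J2), (W3,J3)}
All 3 vertices on the smaller side are matched.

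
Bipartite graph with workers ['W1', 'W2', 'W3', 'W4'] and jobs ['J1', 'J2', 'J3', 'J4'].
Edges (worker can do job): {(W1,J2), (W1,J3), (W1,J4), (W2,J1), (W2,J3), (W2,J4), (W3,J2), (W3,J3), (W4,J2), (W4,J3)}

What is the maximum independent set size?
Maximum independent set = 4

By König's theorem:
- Min vertex cover = Max matching = 4
- Max independent set = Total vertices - Min vertex cover
- Max independent set = 8 - 4 = 4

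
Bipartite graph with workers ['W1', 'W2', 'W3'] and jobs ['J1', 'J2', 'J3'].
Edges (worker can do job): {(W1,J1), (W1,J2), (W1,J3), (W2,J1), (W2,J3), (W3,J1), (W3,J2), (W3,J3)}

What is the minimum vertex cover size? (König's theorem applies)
Minimum vertex cover size = 3

By König's theorem: in bipartite graphs,
min vertex cover = max matching = 3

Maximum matching has size 3, so minimum vertex cover also has size 3.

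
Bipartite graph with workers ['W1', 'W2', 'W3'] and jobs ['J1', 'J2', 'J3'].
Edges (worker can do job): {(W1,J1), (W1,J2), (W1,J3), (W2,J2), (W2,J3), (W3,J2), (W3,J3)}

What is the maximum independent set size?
Maximum independent set = 3

By König's theorem:
- Min vertex cover = Max matching = 3
- Max independent set = Total vertices - Min vertex cover
- Max independent set = 6 - 3 = 3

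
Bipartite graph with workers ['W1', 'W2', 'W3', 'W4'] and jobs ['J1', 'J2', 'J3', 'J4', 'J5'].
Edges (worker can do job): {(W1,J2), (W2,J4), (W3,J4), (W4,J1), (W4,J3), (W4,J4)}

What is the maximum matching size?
Maximum matching size = 3

Maximum matching: {(W1,J2), (W3,J4), (W4,J1)}
Size: 3

This assigns 3 workers to 3 distinct jobs.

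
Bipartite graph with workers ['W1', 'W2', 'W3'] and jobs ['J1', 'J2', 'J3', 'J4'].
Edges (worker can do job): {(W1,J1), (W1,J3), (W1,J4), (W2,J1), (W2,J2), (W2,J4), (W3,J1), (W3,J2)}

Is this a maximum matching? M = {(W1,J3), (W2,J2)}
No, size 2 is not maximum

Proposed matching has size 2.
Maximum matching size for this graph: 3.

This is NOT maximum - can be improved to size 3.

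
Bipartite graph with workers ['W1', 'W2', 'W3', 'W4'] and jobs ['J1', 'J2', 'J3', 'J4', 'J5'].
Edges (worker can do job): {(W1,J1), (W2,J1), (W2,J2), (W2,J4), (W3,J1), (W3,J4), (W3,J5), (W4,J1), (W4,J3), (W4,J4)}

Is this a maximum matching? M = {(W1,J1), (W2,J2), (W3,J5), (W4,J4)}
Yes, size 4 is maximum

Proposed matching has size 4.
Maximum matching size for this graph: 4.

This is a maximum matching.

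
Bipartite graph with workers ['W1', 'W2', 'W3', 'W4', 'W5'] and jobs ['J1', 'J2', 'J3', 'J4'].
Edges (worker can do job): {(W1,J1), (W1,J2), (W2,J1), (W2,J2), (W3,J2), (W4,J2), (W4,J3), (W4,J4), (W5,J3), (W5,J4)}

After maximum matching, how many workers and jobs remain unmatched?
Unmatched: 1 workers, 0 jobs

Maximum matching size: 4
Workers: 5 total, 4 matched, 1 unmatched
Jobs: 4 total, 4 matched, 0 unmatched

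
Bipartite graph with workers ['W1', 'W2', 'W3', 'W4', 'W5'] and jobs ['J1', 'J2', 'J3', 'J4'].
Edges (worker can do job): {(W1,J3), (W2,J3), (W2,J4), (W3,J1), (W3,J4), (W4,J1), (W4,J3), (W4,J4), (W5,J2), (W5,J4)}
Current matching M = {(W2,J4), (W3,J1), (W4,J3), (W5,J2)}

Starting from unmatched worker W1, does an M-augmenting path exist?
No augmenting path from W1

Alternating search from W1 reaches jobs: {J1, J3, J4}.
Every reachable job is already matched in M, and following those matched edges back to workers exposes no further unvisited jobs.
No M-augmenting path from W1 exists.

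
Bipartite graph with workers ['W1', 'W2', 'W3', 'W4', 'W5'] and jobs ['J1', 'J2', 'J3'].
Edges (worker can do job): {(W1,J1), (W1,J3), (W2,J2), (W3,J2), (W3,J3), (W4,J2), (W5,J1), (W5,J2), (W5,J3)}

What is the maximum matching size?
Maximum matching size = 3

Maximum matching: {(W1,J1), (W3,J3), (W5,J2)}
Size: 3

This assigns 3 workers to 3 distinct jobs.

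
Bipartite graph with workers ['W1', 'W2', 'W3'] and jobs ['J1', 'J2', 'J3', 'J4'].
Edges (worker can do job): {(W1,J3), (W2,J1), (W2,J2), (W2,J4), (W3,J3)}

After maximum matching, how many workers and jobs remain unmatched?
Unmatched: 1 workers, 2 jobs

Maximum matching size: 2
Workers: 3 total, 2 matched, 1 unmatched
Jobs: 4 total, 2 matched, 2 unmatched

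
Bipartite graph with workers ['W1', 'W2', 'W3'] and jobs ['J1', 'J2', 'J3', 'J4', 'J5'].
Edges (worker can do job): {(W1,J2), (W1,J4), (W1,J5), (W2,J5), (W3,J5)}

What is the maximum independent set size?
Maximum independent set = 6

By König's theorem:
- Min vertex cover = Max matching = 2
- Max independent set = Total vertices - Min vertex cover
- Max independent set = 8 - 2 = 6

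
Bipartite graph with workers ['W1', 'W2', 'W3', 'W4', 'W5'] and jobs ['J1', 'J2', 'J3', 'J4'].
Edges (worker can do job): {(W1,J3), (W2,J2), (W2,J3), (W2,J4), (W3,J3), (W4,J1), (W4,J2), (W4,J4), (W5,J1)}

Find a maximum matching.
Matching: {(W2,J2), (W3,J3), (W4,J4), (W5,J1)}

Maximum matching (size 4):
  W2 → J2
  W3 → J3
  W4 → J4
  W5 → J1

Each worker is assigned to at most one job, and each job to at most one worker.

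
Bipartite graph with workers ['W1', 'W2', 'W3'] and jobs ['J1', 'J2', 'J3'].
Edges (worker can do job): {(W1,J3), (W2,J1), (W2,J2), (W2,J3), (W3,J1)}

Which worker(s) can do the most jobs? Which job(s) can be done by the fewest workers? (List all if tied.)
Most versatile: W2 (3 jobs); Least covered: J2 (1 workers)

Worker degrees (jobs they can do): W1:1, W2:3, W3:1
Job degrees (workers who can do it): J1:2, J2:1, J3:2

Maximum worker degree is 3, achieved by: W2
Minimum job degree is 1, achieved by: J2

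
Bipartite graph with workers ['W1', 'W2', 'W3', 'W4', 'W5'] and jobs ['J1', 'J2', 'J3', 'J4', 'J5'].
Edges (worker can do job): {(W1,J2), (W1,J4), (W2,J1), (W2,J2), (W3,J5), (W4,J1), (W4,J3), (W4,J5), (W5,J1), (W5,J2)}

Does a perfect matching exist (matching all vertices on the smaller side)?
Yes, perfect matching exists (size 5)

Perfect matching: {(W1,J4), (W2,J1), (W3,J5), (W4,J3), (W5,J2)}
All 5 vertices on the smaller side are matched.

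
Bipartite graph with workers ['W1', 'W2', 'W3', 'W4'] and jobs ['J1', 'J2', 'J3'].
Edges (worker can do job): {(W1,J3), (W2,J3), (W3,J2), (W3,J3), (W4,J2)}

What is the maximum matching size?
Maximum matching size = 2

Maximum matching: {(W3,J3), (W4,J2)}
Size: 2

This assigns 2 workers to 2 distinct jobs.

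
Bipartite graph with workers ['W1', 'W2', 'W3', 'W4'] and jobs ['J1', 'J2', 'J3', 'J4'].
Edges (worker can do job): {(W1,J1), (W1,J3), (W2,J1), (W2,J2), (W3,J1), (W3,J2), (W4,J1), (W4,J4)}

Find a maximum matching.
Matching: {(W1,J3), (W2,J1), (W3,J2), (W4,J4)}

Maximum matching (size 4):
  W1 → J3
  W2 → J1
  W3 → J2
  W4 → J4

Each worker is assigned to at most one job, and each job to at most one worker.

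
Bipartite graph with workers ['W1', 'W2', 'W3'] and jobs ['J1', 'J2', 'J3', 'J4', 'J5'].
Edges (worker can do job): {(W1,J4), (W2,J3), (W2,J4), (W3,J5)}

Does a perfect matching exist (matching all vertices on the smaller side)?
Yes, perfect matching exists (size 3)

Perfect matching: {(W1,J4), (W2,J3), (W3,J5)}
All 3 vertices on the smaller side are matched.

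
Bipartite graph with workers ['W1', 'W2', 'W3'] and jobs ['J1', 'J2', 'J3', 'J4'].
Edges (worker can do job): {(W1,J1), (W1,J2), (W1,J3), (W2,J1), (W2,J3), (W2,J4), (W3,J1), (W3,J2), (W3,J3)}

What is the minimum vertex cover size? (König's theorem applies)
Minimum vertex cover size = 3

By König's theorem: in bipartite graphs,
min vertex cover = max matching = 3

Maximum matching has size 3, so minimum vertex cover also has size 3.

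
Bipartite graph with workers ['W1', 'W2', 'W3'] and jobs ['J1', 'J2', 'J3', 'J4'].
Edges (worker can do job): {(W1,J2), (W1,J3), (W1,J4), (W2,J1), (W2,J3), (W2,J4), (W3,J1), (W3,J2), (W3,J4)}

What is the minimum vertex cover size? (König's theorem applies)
Minimum vertex cover size = 3

By König's theorem: in bipartite graphs,
min vertex cover = max matching = 3

Maximum matching has size 3, so minimum vertex cover also has size 3.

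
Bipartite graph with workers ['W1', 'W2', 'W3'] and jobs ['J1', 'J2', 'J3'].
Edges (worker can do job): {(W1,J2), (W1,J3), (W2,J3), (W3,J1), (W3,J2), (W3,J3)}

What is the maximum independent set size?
Maximum independent set = 3

By König's theorem:
- Min vertex cover = Max matching = 3
- Max independent set = Total vertices - Min vertex cover
- Max independent set = 6 - 3 = 3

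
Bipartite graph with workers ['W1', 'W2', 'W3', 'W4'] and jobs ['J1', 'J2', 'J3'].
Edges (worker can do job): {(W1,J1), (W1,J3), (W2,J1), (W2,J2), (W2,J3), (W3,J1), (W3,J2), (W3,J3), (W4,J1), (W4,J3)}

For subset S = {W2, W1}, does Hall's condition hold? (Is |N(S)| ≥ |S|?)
Yes: |N(S)| = 3, |S| = 2

Subset S = {W2, W1}
Neighbors N(S) = {J1, J2, J3}

|N(S)| = 3, |S| = 2
Hall's condition: |N(S)| ≥ |S| is satisfied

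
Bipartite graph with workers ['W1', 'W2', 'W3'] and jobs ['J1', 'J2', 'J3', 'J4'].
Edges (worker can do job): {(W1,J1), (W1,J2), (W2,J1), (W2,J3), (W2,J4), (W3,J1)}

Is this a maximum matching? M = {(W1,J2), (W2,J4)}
No, size 2 is not maximum

Proposed matching has size 2.
Maximum matching size for this graph: 3.

This is NOT maximum - can be improved to size 3.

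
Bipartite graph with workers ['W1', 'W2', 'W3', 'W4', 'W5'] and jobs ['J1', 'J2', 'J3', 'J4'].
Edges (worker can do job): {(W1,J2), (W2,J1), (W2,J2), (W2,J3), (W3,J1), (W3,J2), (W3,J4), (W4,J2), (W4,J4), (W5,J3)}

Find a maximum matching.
Matching: {(W1,J2), (W3,J1), (W4,J4), (W5,J3)}

Maximum matching (size 4):
  W1 → J2
  W3 → J1
  W4 → J4
  W5 → J3

Each worker is assigned to at most one job, and each job to at most one worker.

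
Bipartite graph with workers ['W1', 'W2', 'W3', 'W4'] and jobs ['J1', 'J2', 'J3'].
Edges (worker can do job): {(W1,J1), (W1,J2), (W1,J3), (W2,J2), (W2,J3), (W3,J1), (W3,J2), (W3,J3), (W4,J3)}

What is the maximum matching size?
Maximum matching size = 3

Maximum matching: {(W1,J1), (W3,J2), (W4,J3)}
Size: 3

This assigns 3 workers to 3 distinct jobs.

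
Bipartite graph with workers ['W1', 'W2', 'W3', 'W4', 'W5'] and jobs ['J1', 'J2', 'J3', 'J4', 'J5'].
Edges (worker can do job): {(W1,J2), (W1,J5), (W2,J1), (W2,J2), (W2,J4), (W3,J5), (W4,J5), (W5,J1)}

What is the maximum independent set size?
Maximum independent set = 6

By König's theorem:
- Min vertex cover = Max matching = 4
- Max independent set = Total vertices - Min vertex cover
- Max independent set = 10 - 4 = 6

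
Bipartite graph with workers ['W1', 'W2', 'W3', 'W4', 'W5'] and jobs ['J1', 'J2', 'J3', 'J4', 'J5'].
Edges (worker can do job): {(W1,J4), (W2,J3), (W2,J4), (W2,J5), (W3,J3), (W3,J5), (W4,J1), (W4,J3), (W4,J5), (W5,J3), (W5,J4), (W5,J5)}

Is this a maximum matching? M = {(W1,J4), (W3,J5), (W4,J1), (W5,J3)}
Yes, size 4 is maximum

Proposed matching has size 4.
Maximum matching size for this graph: 4.

This is a maximum matching.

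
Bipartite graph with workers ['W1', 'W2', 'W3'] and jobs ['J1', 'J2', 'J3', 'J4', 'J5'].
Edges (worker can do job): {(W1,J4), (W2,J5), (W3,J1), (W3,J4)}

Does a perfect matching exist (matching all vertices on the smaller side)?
Yes, perfect matching exists (size 3)

Perfect matching: {(W1,J4), (W2,J5), (W3,J1)}
All 3 vertices on the smaller side are matched.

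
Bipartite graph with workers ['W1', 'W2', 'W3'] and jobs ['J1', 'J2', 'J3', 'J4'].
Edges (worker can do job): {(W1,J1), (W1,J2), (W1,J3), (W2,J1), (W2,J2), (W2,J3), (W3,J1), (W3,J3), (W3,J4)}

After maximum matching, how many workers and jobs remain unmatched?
Unmatched: 0 workers, 1 jobs

Maximum matching size: 3
Workers: 3 total, 3 matched, 0 unmatched
Jobs: 4 total, 3 matched, 1 unmatched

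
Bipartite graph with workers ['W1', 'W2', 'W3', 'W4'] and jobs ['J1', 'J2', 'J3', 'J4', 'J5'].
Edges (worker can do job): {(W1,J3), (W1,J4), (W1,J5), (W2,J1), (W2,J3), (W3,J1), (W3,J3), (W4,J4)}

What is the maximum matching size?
Maximum matching size = 4

Maximum matching: {(W1,J5), (W2,J1), (W3,J3), (W4,J4)}
Size: 4

This assigns 4 workers to 4 distinct jobs.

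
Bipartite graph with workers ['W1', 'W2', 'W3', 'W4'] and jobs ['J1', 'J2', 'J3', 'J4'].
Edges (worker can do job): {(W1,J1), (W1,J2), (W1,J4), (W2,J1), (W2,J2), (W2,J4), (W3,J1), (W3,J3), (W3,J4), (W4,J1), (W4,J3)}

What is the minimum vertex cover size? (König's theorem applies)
Minimum vertex cover size = 4

By König's theorem: in bipartite graphs,
min vertex cover = max matching = 4

Maximum matching has size 4, so minimum vertex cover also has size 4.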